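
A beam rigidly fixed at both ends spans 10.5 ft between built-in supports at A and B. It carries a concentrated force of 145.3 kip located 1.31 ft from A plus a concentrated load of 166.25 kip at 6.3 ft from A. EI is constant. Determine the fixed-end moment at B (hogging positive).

M_B = 272.2 kip·ft

Take the two fixed-end moments M_A, M_B as redundants; the released structure is the simple span AB.
Simple-span end rotations at A and B under the given loads:
  at A: point load 145.3 at a = 1.31: Pab(L + b)/(6LEI) = 546.7/EI
  at B: point load 145.3 at a = 1.31: Pab(L + a)/(6LEI) = 327.9/EI
  at A: point load 166.25 at a = 6.3: Pab(L + b)/(6LEI) = 1026/EI
  at B: point load 166.25 at a = 6.3: Pab(L + a)/(6LEI) = 1173/EI
  θ_A0 = 1573/EI,  θ_B0 = 1501/EI
Flexibility coefficients: a unit moment at one end gives L/(3EI) there and L/(6EI) at the far end, so f₁₁ = f₂₂ = 3.5/EI and f₁₂ = f₂₁ = 1.75/EI.
Compatibility — zero rotation at each built-in end:
  3.5 M_A + 1.75 M_B = 1573
  1.75 M_A + 3.5 M_B = 1501
Solving the pair gives M_A = 313.4 kip·ft and M_B = 272.2 kip·ft (hogging).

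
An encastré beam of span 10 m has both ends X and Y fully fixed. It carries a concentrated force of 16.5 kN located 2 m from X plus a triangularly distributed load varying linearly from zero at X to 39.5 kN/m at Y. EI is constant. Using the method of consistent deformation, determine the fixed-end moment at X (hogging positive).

M_X = 152.8 kN·m

Release both end moments; the primary structure is a simply-supported span XY with redundants M_X and M_Y.
End rotations of the released simple span under the applied load (×1/EI):
  at X: point load 16.5 at a = 2: Pab(L + b)/(6LEI) = 79.2/EI
  at Y: point load 16.5 at a = 2: Pab(L + a)/(6LEI) = 52.8/EI
  at X: triangular load, peak 39.5: 7w₀L³/(360EI) = 768.1/EI
  at Y: triangular load, peak 39.5: w₀L³/(45EI) = 877.8/EI
  θ_X0 = 847.3/EI,  θ_Y0 = 930.6/EI
Flexibility coefficients: a unit moment at one end gives L/(3EI) there and L/(6EI) at the far end, so f₁₁ = f₂₂ = 3.333/EI and f₁₂ = f₂₁ = 1.667/EI.
Compatibility — zero rotation at each built-in end:
  3.333 M_X + 1.667 M_Y = 847.3
  1.667 M_X + 3.333 M_Y = 930.6
Solving the pair gives M_X = 152.8 kN·m and M_Y = 202.8 kN·m (hogging).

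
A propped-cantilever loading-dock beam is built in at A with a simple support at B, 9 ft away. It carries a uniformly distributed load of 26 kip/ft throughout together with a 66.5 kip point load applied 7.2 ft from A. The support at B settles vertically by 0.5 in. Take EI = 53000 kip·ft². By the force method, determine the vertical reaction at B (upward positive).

Remove the prop at B; the released (primary) structure is a cantilever built in at A.
Downward deflection at the released point B due to the loads:
  UDL 26: wL⁴/(8EI) = 21323/EI
  point load 66.5 at a = 7.2: Pa²(3L − a)/(6EI) = 11376/EI
  δ_0 = 32700/EI
Tip deflection under a unit load at B: L³/(3EI) = 243/EI.
With EI = 53000 kip·ft²: δ_0 = 0.61697 ft and δ_{BB} = 0.004585 ft/kip.
Compatibility — the beam at B must follow the support down by 0.04167 ft: δ_0 − R_B·δ_{BB} = 0.04167, so R_B = (0.61697 − 0.04167)/0.004585 = 125.5 kip.

R_B = 125.5 kip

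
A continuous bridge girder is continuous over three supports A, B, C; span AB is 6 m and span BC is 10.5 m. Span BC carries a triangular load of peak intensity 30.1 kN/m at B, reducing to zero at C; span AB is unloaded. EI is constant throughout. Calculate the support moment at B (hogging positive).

Insert a hinge at B; M_B is the redundant, and each span becomes simply supported.
End slopes at the hinge B, treating each span as simply supported:
  span BC: triangular load, peak 30.1: w₀L³/(45EI) = 774.3/EI
  relative rotation θ_0 = (0 + 774.3)/EI = 774.3/EI
A unit hogging moment at B produces rotation L₁/(3EI) + L₂/(3EI) = 5.5/EI.
Compatibility: M_B·(L₁+L₂)/(3EI) = θ_0, giving M_B = 140.8 kN·m (hogging).

M_B = 140.8 kN·m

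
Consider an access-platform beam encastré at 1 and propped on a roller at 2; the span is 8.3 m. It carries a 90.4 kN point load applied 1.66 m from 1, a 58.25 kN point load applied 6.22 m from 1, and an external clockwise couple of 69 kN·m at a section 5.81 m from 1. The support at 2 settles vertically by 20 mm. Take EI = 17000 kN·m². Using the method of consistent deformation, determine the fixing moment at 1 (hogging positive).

M_1 = 154.4 kN·m

Take the reaction at 2 as the redundant and release it; the primary structure is a cantilever fixed at 1.
Free-end deflection of the primary structure under the applied loading (downward +):
  point load 90.4 at a = 1.66: Pa²(3L − a)/(6EI) = 964.9/EI
  point load 58.25 at a = 6.22: Pa²(3L − a)/(6EI) = 7016/EI
  clockwise couple 69 at a = 5.81: M₀a(2L − a)/(2EI) = 2163/EI
  δ_0 = 10144/EI
Flexibility coefficient — unit upward force at 2: δ_{22} = L³/(3EI) = 190.6/EI.
With EI = 17000 kN·m²: δ_0 = 0.5967 m and δ_{22} = 0.011212 m/kN.
Compatibility — the beam at 2 must follow the support down by 0.02 m: δ_0 − R_2·δ_{22} = 0.02, so R_2 = (0.5967 − 0.02)/0.011212 = 51.44 kN.
Moment equilibrium about 1: M_1 = Σ(load moments about 1) − R_2·L = 581.4 − 51.44×8.3 = 154.4 kN·m.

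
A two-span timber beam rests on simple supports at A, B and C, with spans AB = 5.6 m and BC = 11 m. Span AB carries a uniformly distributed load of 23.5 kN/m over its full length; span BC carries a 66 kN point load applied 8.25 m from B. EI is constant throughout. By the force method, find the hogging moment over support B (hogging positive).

M_B = 87.45 kN·m

Insert a hinge at B; M_B is the redundant, and each span becomes simply supported.
End slopes at the hinge B, treating each span as simply supported:
  span AB: UDL 23.5: wL³/(24EI) = 172/EI
  span BC: point load 66 at a = 8.25: Pab(L + b)/(6LEI) = 312/EI
  relative rotation θ_0 = (172 + 312)/EI = 483.9/EI
A unit hogging moment at B produces rotation L₁/(3EI) + L₂/(3EI) = 5.533/EI.
Compatibility: M_B·(L₁+L₂)/(3EI) = θ_0, giving M_B = 87.45 kN·m (hogging).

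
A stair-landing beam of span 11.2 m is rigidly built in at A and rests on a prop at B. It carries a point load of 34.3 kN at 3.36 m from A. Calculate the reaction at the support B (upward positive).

Remove the prop at B; the released (primary) structure is a cantilever built in at A.
Downward deflection at the released point B due to the loads:
  point load 34.3 at a = 3.36: Pa²(3L − a)/(6EI) = 1952/EI
Tip deflection under a unit load at B: L³/(3EI) = 468.3/EI.
The prop prevents deflection at B: R_B = δ_0/δ_{BB} = 1952/468.3 = 4.167 kN.

R_B = 4.167 kN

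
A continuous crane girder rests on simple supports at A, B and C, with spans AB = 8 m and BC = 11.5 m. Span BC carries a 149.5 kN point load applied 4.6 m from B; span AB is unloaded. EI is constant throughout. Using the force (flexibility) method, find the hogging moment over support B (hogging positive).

M_B = 194.7 kN·m

Release continuity at B by inserting a hinge; the redundant is the internal moment M_B. The primary structure is two simply-supported spans AB and BC.
End slopes at the hinge B, treating each span as simply supported:
  span BC: point load 149.5 at a = 4.6: Pab(L + b)/(6LEI) = 1265/EI
  relative rotation θ_0 = (0 + 1265)/EI = 1265/EI
A unit hogging moment at B produces rotation L₁/(3EI) + L₂/(3EI) = 6.5/EI.
Compatibility: M_B·(L₁+L₂)/(3EI) = θ_0, giving M_B = 194.7 kN·m (hogging).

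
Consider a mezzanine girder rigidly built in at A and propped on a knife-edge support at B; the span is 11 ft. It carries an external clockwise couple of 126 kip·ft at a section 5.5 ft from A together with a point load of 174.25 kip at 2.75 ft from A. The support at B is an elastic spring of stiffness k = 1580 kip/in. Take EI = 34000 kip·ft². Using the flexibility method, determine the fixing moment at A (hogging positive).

Remove the prop at B; the released (primary) structure is a cantilever built in at A.
Deflection at B on the released cantilever, summing each load's contribution:
  clockwise couple 126 at a = 5.5: M₀a(2L − a)/(2EI) = 5717/EI
  point load 174.25 at a = 2.75: Pa²(3L − a)/(6EI) = 6644/EI
  δ_0 = 12361/EI
Flexibility coefficient — unit upward force at B: δ_{BB} = L³/(3EI) = 443.7/EI.
With EI = 34000 kip·ft²: δ_0 = 0.36356 ft and δ_{BB} = 0.013049 ft/kip.
Compatibility — the spring shortens by R_B/k under the reaction it provides: δ_0 − R_B·δ_{BB} = R_B/k. With 1/k = 1/(1580×12) ft/kip = 0.000053 ft/kip, R_B = δ_0 / (δ_{BB} + 1/k) = 0.36356 / (0.013049 + 0.000053) = 27.75 kip.
Moment equilibrium about A: M_A = Σ(load moments about A) − R_B·L = 605.2 − 27.75×11 = 300 kip·ft.

M_A = 300 kip·ft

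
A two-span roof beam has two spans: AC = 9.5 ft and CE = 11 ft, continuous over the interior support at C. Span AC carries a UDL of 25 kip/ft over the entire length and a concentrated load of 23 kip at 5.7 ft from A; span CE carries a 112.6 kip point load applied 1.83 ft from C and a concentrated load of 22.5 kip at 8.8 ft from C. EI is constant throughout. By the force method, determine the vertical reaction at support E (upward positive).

Take M_C as the redundant. Released structure: two simple spans AC and CE with a hinge at C.
Rotations at C on the released spans (each span's end-slope, ×1/EI):
  span AC: UDL 25: wL³/(24EI) = 893.1/EI
  span AC: point load 23 at a = 5.7: Pab(L + a)/(6LEI) = 132.8/EI
  span CE: point load 112.6 at a = 1.83: Pab(L + b)/(6LEI) = 577.5/EI
  span CE: point load 22.5 at a = 8.8: Pab(L + b)/(6LEI) = 87.12/EI
  relative rotation θ_0 = (1026 + 664.6)/EI = 1691/EI
A unit hogging moment at C produces rotation L₁/(3EI) + L₂/(3EI) = 6.833/EI.
Compatibility: M_C·(L₁+L₂)/(3EI) = θ_0, giving M_C = 247.4 kip·ft (hogging).
Span CE, ΣM about E: R_C^{CE}·11 = 1082 + 247.4, so R_C^{CE} = 120.9 kip and R_E = 135.1 − 120.9 = 14.24 kip.

R_E = 14.24 kip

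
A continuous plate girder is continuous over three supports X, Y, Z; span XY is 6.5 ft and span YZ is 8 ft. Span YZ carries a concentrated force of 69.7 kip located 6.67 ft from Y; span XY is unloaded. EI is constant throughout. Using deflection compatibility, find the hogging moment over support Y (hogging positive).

M_Y = 24.87 kip·ft

Insert a hinge at Y; M_Y is the redundant, and each span becomes simply supported.
End slopes at the hinge Y, treating each span as simply supported:
  span YZ: point load 69.7 at a = 6.67: Pab(L + b)/(6LEI) = 120.2/EI
  relative rotation θ_0 = (0 + 120.2)/EI = 120.2/EI
A unit hogging moment at Y produces rotation L₁/(3EI) + L₂/(3EI) = 4.833/EI.
Slope continuity at Y: θ_0 = M_Y·4.833/EI, so M_Y = 120.2/4.833 = 24.87 kip·ft (hogging).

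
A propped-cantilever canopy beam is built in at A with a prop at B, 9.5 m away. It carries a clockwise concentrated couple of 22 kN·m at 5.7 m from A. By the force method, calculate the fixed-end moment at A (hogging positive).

Release the roller at B. Primary structure: cantilever fixed at A.
Free-end deflection of the primary structure under the applied loading (downward +):
  clockwise couple 22 at a = 5.7: M₀a(2L − a)/(2EI) = 833.9/EI
Flexibility coefficient — unit upward force at B: δ_{BB} = L³/(3EI) = 285.8/EI.
The prop prevents deflection at B: R_B = δ_0/δ_{BB} = 833.9/285.8 = 2.918 kN.
Moment equilibrium about A: M_A = Σ(load moments about A) − R_B·L = 22 − 2.918×9.5 = -5.72 kN·m.

M_A = -5.72 kN·m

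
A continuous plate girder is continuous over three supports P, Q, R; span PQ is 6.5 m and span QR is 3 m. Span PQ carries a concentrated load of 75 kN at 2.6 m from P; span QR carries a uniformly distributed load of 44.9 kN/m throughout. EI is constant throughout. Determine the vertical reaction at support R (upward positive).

R_R = 43.35 kN

Release continuity at Q by inserting a hinge; the redundant is the internal moment M_Q. The primary structure is two simply-supported spans PQ and QR.
Discontinuity in slope at Q on the released structure — sum the simple-span end rotations:
  span PQ: point load 75 at a = 2.6: Pab(L + a)/(6LEI) = 177.4/EI
  span QR: UDL 44.9: wL³/(24EI) = 50.51/EI
  relative rotation θ_0 = (177.4 + 50.51)/EI = 228/EI
A unit hogging moment at Q produces rotation L₁/(3EI) + L₂/(3EI) = 3.167/EI.
Slope continuity at Q: θ_0 = M_Q·3.167/EI, so M_Q = 228/3.167 = 71.99 kN·m (hogging).
Span QR, ΣM about R: R_Q^{QR}·3 = 202.1 + 71.99, so R_Q^{QR} = 91.35 kN and R_R = 134.7 − 91.35 = 43.35 kN.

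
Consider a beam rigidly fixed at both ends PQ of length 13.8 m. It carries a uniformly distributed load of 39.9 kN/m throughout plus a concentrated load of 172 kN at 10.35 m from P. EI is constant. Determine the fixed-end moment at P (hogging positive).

M_P = 744.5 kN·m

Release both end moments; the primary structure is a simply-supported span PQ with redundants M_P and M_Q.
End rotations of the released simple span under the applied load (×1/EI):
  at P: UDL 39.9: wL³/(24EI) = 4369/EI
  at Q: UDL 39.9: wL³/(24EI) = 4369/EI
  at P: point load 172 at a = 10.35: Pab(L + b)/(6LEI) = 1280/EI
  at Q: point load 172 at a = 10.35: Pab(L + a)/(6LEI) = 1791/EI
  θ_P0 = 5649/EI,  θ_Q0 = 6160/EI
Flexibility coefficients: a unit moment at one end gives L/(3EI) there and L/(6EI) at the far end, so f₁₁ = f₂₂ = 4.6/EI and f₁₂ = f₂₁ = 2.3/EI.
Compatibility — zero rotation at each built-in end:
  4.6 M_P + 2.3 M_Q = 5649
  2.3 M_P + 4.6 M_Q = 6160
Solving the pair gives M_P = 744.5 kN·m and M_Q = 967 kN·m (hogging).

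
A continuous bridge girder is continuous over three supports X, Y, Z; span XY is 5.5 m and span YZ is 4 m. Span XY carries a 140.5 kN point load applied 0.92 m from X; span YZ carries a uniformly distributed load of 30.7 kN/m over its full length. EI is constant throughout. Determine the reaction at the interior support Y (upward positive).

R_Y = 111.8 kN

Release continuity at Y by inserting a hinge; the redundant is the internal moment M_Y. The primary structure is two simply-supported spans XY and YZ.
Rotations at Y on the released spans (each span's end-slope, ×1/EI):
  span XY: point load 140.5 at a = 0.92: Pab(L + a)/(6LEI) = 115.2/EI
  span YZ: UDL 30.7: wL³/(24EI) = 81.87/EI
  relative rotation θ_0 = (115.2 + 81.87)/EI = 197/EI
A unit hogging moment at Y produces rotation L₁/(3EI) + L₂/(3EI) = 3.167/EI.
Slope continuity at Y: θ_0 = M_Y·3.167/EI, so M_Y = 197/3.167 = 62.22 kN·m (hogging).
Span XY, ΣM about X with M_Y applied at Y: R_Y^{XY}·5.5 = 129.3 + 62.22, so R_Y^{XY} = 34.82 kN and R_X = 140.5 − 34.82 = 105.7 kN.
Span YZ, ΣM about Z: R_Y^{YZ}·4 = 245.6 + 62.22, so R_Y^{YZ} = 76.96 kN and R_Z = 122.8 − 76.96 = 45.84 kN.
R_Y = 34.82 + 76.96 = 111.8 kN.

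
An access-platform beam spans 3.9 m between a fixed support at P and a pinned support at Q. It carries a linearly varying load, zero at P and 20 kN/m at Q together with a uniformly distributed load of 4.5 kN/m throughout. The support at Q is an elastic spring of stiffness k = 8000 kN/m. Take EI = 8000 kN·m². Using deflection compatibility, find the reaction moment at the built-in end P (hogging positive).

M_P = 31.56 kN·m

Choose R_Q as the redundant. The primary structure is the cantilever fixed at P.
Downward deflection at the released point Q due to the loads:
  triangular load, peak 20 at the free end: 11w₀L⁴/(120EI) = 424.1/EI
  UDL 4.5: wL⁴/(8EI) = 130.1/EI
  δ_0 = 554.3/EI
Flexibility coefficient — unit upward force at Q: δ_{QQ} = L³/(3EI) = 19.77/EI.
With EI = 8000 kN·m²: δ_0 = 0.069283 m and δ_{QQ} = 0.002472 m/kN.
Compatibility — the spring shortens by R_Q/k under the reaction it provides: δ_0 − R_Q·δ_{QQ} = R_Q/k. With 1/k = 0.000125 m/kN, R_Q = δ_0 / (δ_{QQ} + 1/k) = 0.069283 / (0.002472 + 0.000125) = 26.68 kN.
Moment equilibrium about P: M_P = Σ(load moments about P) − R_Q·L = 135.6 − 26.68×3.9 = 31.56 kN·m.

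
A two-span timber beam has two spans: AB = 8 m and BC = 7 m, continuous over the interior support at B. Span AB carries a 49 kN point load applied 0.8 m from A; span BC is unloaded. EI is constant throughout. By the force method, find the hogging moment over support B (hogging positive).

Release continuity at B by inserting a hinge; the redundant is the internal moment M_B. The primary structure is two simply-supported spans AB and BC.
Rotations at B on the released spans (each span's end-slope, ×1/EI):
  span AB: point load 49 at a = 0.8: Pab(L + a)/(6LEI) = 51.74/EI
  relative rotation θ_0 = (51.74 + 0)/EI = 51.74/EI
A unit hogging moment at B produces rotation L₁/(3EI) + L₂/(3EI) = 5/EI.
Slope continuity at B: θ_0 = M_B·5/EI, so M_B = 51.74/5 = 10.35 kN·m (hogging).

M_B = 10.35 kN·m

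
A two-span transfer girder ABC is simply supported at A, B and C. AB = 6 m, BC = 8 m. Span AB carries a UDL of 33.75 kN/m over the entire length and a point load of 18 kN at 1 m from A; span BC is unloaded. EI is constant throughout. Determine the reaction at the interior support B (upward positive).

R_B = 124.3 kN

Insert a hinge at B; M_B is the redundant, and each span becomes simply supported.
Rotations at B on the released spans (each span's end-slope, ×1/EI):
  span AB: UDL 33.75: wL³/(24EI) = 303.8/EI
  span AB: point load 18 at a = 1: Pab(L + a)/(6LEI) = 17.5/EI
  relative rotation θ_0 = (321.2 + 0)/EI = 321.2/EI
A unit hogging moment at B produces rotation L₁/(3EI) + L₂/(3EI) = 4.667/EI.
Compatibility: M_B·(L₁+L₂)/(3EI) = θ_0, giving M_B = 68.84 kN·m (hogging).
Span AB, ΣM about A with M_B applied at B: R_B^{AB}·6 = 625.5 + 68.84, so R_B^{AB} = 115.7 kN and R_A = 220.5 − 115.7 = 104.8 kN.
Span BC, ΣM about C: R_B^{BC}·8 = 0 + 68.84, so R_B^{BC} = 8.605 kN and R_C = 0 − 8.605 = -8.605 kN.
R_B = 115.7 + 8.605 = 124.3 kN.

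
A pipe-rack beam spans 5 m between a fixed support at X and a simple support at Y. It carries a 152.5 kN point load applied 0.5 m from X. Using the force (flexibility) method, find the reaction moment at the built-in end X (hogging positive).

M_X = 65.19 kN·m

Take the reaction at Y as the redundant and release it; the primary structure is a cantilever fixed at X.
Free-end deflection of the primary structure under the applied loading (downward +):
  point load 152.5 at a = 0.5: Pa²(3L − a)/(6EI) = 92.14/EI
Flexibility coefficient — unit upward force at Y: δ_{YY} = L³/(3EI) = 41.67/EI.
Compatibility at Y: δ_0 − R_Y·δ_{YY} = 0, so R_Y = 92.14/41.67 = 2.211 kN.
Moment equilibrium about X: M_X = Σ(load moments about X) − R_Y·L = 76.25 − 2.211×5 = 65.19 kN·m.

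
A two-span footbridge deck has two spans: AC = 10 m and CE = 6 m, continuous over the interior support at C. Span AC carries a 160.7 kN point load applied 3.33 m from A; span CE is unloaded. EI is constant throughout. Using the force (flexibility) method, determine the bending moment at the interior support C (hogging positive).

Release continuity at C by inserting a hinge; the redundant is the internal moment M_C. The primary structure is two simply-supported spans AC and CE.
Discontinuity in slope at C on the released structure — sum the simple-span end rotations:
  span AC: point load 160.7 at a = 3.33: Pab(L + a)/(6LEI) = 793/EI
  relative rotation θ_0 = (793 + 0)/EI = 793/EI
A unit hogging moment at C produces rotation L₁/(3EI) + L₂/(3EI) = 5.333/EI.
Slope continuity at C: θ_0 = M_C·5.333/EI, so M_C = 793/5.333 = 148.7 kN·m (hogging).

M_C = 148.7 kN·m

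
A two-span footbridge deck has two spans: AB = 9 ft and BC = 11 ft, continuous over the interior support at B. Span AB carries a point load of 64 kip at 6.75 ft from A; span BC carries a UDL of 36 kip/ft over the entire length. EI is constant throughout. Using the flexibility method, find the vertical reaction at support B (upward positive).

R_B = 315.1 kip

Take M_B as the redundant. Released structure: two simple spans AB and BC with a hinge at B.
Rotations at B on the released spans (each span's end-slope, ×1/EI):
  span AB: point load 64 at a = 6.75: Pab(L + a)/(6LEI) = 283.5/EI
  span BC: UDL 36: wL³/(24EI) = 1996/EI
  relative rotation θ_0 = (283.5 + 1996)/EI = 2280/EI
A unit hogging moment at B produces rotation L₁/(3EI) + L₂/(3EI) = 6.667/EI.
Compatibility: M_B·(L₁+L₂)/(3EI) = θ_0, giving M_B = 342 kip·ft (hogging).
Span AB, ΣM about A with M_B applied at B: R_B^{AB}·9 = 432 + 342, so R_B^{AB} = 86 kip and R_A = 64 − 86 = -22 kip.
Span BC, ΣM about C: R_B^{BC}·11 = 2178 + 342, so R_B^{BC} = 229.1 kip and R_C = 396 − 229.1 = 166.9 kip.
R_B = 86 + 229.1 = 315.1 kip.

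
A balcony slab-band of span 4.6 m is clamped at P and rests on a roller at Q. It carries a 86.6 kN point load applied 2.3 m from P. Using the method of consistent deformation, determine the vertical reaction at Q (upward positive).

Take the reaction at Q as the redundant and release it; the primary structure is a cantilever fixed at P.
Downward deflection at the released point Q due to the loads:
  point load 86.6 at a = 2.3: Pa²(3L − a)/(6EI) = 878.1/EI
Tip deflection under a unit load at Q: L³/(3EI) = 32.45/EI.
The prop prevents deflection at Q: R_Q = δ_0/δ_{QQ} = 878.1/32.45 = 27.06 kN.

R_Q = 27.06 kN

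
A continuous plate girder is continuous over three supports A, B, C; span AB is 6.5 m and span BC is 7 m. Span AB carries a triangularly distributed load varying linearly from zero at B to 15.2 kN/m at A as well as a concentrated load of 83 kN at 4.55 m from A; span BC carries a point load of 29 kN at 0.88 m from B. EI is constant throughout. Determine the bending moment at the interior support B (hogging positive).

M_B = 75.25 kN·m

Release continuity at B by inserting a hinge; the redundant is the internal moment M_B. The primary structure is two simply-supported spans AB and BC.
Rotations at B on the released spans (each span's end-slope, ×1/EI):
  span AB: triangular load, peak 15.2: 7w₀L³/(360EI) = 81.17/EI
  span AB: point load 83 at a = 4.55: Pab(L + a)/(6LEI) = 208.7/EI
  span BC: point load 29 at a = 0.88: Pab(L + b)/(6LEI) = 48.79/EI
  relative rotation θ_0 = (289.8 + 48.79)/EI = 338.6/EI
A unit hogging moment at B produces rotation L₁/(3EI) + L₂/(3EI) = 4.5/EI.
Slope continuity at B: θ_0 = M_B·4.5/EI, so M_B = 338.6/4.5 = 75.25 kN·m (hogging).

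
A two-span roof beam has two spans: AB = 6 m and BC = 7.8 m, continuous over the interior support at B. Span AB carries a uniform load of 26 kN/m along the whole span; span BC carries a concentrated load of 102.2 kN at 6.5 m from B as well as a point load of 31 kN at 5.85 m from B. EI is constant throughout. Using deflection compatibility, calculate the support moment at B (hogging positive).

Release continuity at B by inserting a hinge; the redundant is the internal moment M_B. The primary structure is two simply-supported spans AB and BC.
Rotations at B on the released spans (each span's end-slope, ×1/EI):
  span AB: UDL 26: wL³/(24EI) = 234/EI
  span BC: point load 102.2 at a = 6.5: Pab(L + b)/(6LEI) = 167.9/EI
  span BC: point load 31 at a = 5.85: Pab(L + b)/(6LEI) = 73.67/EI
  relative rotation θ_0 = (234 + 241.6)/EI = 475.6/EI
A unit hogging moment at B produces rotation L₁/(3EI) + L₂/(3EI) = 4.6/EI.
Slope continuity at B: θ_0 = M_B·4.6/EI, so M_B = 475.6/4.6 = 103.4 kN·m (hogging).

M_B = 103.4 kN·m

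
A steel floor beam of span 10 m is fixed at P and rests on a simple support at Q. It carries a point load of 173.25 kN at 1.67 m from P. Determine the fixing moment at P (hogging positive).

Release the roller at Q. Primary structure: cantilever fixed at P.
Primary-structure tip deflection at Q by superposition:
  point load 173.25 at a = 1.67: Pa²(3L − a)/(6EI) = 2281/EI
Tip deflection under a unit load at Q: L³/(3EI) = 333.3/EI.
The prop prevents deflection at Q: R_Q = δ_0/δ_{QQ} = 2281/333.3 = 6.844 kN.
Moment equilibrium about P: M_P = Σ(load moments about P) − R_Q·L = 289.3 − 6.844×10 = 220.9 kN·m.

M_P = 220.9 kN·m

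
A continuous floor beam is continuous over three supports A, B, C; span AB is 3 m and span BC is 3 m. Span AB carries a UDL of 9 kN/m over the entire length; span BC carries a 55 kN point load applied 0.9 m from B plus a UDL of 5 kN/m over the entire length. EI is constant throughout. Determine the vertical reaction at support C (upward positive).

Release continuity at B by inserting a hinge; the redundant is the internal moment M_B. The primary structure is two simply-supported spans AB and BC.
Rotations at B on the released spans (each span's end-slope, ×1/EI):
  span AB: UDL 9: wL³/(24EI) = 10.12/EI
  span BC: point load 55 at a = 0.9: Pab(L + b)/(6LEI) = 29.45/EI
  span BC: UDL 5: wL³/(24EI) = 5.625/EI
  relative rotation θ_0 = (10.12 + 35.08)/EI = 45.2/EI
A unit hogging moment at B produces rotation L₁/(3EI) + L₂/(3EI) = 2/EI.
Slope continuity at B: θ_0 = M_B·2/EI, so M_B = 45.2/2 = 22.6 kN·m (hogging).
Span BC, ΣM about C: R_B^{BC}·3 = 138 + 22.6, so R_B^{BC} = 53.53 kN and R_C = 70 − 53.53 = 16.47 kN.

R_C = 16.47 kN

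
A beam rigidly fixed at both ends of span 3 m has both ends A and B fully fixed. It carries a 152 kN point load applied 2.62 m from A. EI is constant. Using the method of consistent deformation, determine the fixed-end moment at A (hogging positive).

M_A = 6.39 kN·m

Take the two fixed-end moments M_A, M_B as redundants; the released structure is the simple span AB.
On the primary (simply-supported) span, the end slopes from the loading are:
  at A: point load 152 at a = 2.62: Pab(L + b)/(6LEI) = 28.42/EI
  at B: point load 152 at a = 2.62: Pab(L + a)/(6LEI) = 47.25/EI
  θ_A0 = 28.42/EI,  θ_B0 = 47.25/EI
Flexibility coefficients: a unit moment at one end gives L/(3EI) there and L/(6EI) at the far end, so f₁₁ = f₂₂ = 1/EI and f₁₂ = f₂₁ = 0.5/EI.
Compatibility — zero rotation at each built-in end:
  1 M_A + 0.5 M_B = 28.42
  0.5 M_A + 1 M_B = 47.25
Solving the pair gives M_A = 6.39 kN·m and M_B = 44.05 kN·m (hogging).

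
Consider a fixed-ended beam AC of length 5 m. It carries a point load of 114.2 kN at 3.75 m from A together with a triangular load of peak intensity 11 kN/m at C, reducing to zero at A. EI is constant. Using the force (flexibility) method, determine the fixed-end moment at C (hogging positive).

Take the two fixed-end moments M_A, M_C as redundants; the released structure is the simple span AC.
Simple-span end rotations at A and C under the given loads:
  at A: point load 114.2 at a = 3.75: Pab(L + b)/(6LEI) = 111.5/EI
  at C: point load 114.2 at a = 3.75: Pab(L + a)/(6LEI) = 156.1/EI
  at A: triangular load, peak 11: 7w₀L³/(360EI) = 26.74/EI
  at C: triangular load, peak 11: w₀L³/(45EI) = 30.56/EI
  θ_A0 = 138.3/EI,  θ_C0 = 186.7/EI
Flexibility coefficients: a unit moment at one end gives L/(3EI) there and L/(6EI) at the far end, so f₁₁ = f₂₂ = 1.667/EI and f₁₂ = f₂₁ = 0.8333/EI.
Compatibility — zero rotation at each built-in end:
  1.667 M_A + 0.8333 M_C = 138.3
  0.8333 M_A + 1.667 M_C = 186.7
Solving the pair gives M_A = 35.93 kN·m and M_C = 94.05 kN·m (hogging).

M_C = 94.05 kN·m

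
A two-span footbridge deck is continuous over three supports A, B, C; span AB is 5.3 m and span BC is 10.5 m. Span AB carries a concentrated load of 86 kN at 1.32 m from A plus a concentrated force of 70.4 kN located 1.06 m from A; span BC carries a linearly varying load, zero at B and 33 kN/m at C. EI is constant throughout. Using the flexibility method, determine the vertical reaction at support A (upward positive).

Release continuity at B by inserting a hinge; the redundant is the internal moment M_B. The primary structure is two simply-supported spans AB and BC.
End slopes at the hinge B, treating each span as simply supported:
  span AB: point load 86 at a = 1.32: Pab(L + a)/(6LEI) = 94.06/EI
  span AB: point load 70.4 at a = 1.06: Pab(L + a)/(6LEI) = 63.28/EI
  span BC: triangular load, peak 33: 7w₀L³/(360EI) = 742.8/EI
  relative rotation θ_0 = (157.3 + 742.8)/EI = 900.1/EI
A unit hogging moment at B produces rotation L₁/(3EI) + L₂/(3EI) = 5.267/EI.
Slope continuity at B: θ_0 = M_B·5.267/EI, so M_B = 900.1/5.267 = 170.9 kN·m (hogging).
Span AB, ΣM about A with M_B applied at B: R_B^{AB}·5.3 = 188.1 + 170.9, so R_B^{AB} = 67.75 kN and R_A = 156.4 − 67.75 = 88.65 kN.

R_A = 88.65 kN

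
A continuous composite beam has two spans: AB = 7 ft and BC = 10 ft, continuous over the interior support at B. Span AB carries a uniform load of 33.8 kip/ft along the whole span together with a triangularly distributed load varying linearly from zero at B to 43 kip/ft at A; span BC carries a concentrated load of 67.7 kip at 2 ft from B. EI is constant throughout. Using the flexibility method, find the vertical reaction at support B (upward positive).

R_B = 269.5 kip

Take M_B as the redundant. Released structure: two simple spans AB and BC with a hinge at B.
End slopes at the hinge B, treating each span as simply supported:
  span AB: UDL 33.8: wL³/(24EI) = 483.1/EI
  span AB: triangular load, peak 43: 7w₀L³/(360EI) = 286.8/EI
  span BC: point load 67.7 at a = 2: Pab(L + b)/(6LEI) = 325/EI
  relative rotation θ_0 = (769.8 + 325)/EI = 1095/EI
A unit hogging moment at B produces rotation L₁/(3EI) + L₂/(3EI) = 5.667/EI.
Compatibility: M_B·(L₁+L₂)/(3EI) = θ_0, giving M_B = 193.2 kip·ft (hogging).
Span AB, ΣM about A with M_B applied at B: R_B^{AB}·7 = 1179 + 193.2, so R_B^{AB} = 196.1 kip and R_A = 387.1 − 196.1 = 191 kip.
Span BC, ΣM about C: R_B^{BC}·10 = 541.6 + 193.2, so R_B^{BC} = 73.48 kip and R_C = 67.7 − 73.48 = -5.78 kip.
R_B = 196.1 + 73.48 = 269.5 kip.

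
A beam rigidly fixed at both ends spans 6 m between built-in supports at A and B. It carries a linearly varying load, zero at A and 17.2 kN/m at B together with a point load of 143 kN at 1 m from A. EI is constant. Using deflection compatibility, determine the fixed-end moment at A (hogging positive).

Release both end moments; the primary structure is a simply-supported span AB with redundants M_A and M_B.
Simple-span end rotations at A and B under the given loads:
  at A: triangular load, peak 17.2: 7w₀L³/(360EI) = 72.24/EI
  at B: triangular load, peak 17.2: w₀L³/(45EI) = 82.56/EI
  at A: point load 143 at a = 1: Pab(L + b)/(6LEI) = 218.5/EI
  at B: point load 143 at a = 1: Pab(L + a)/(6LEI) = 139/EI
  θ_A0 = 290.7/EI,  θ_B0 = 221.6/EI
Flexibility coefficients: a unit moment at one end gives L/(3EI) there and L/(6EI) at the far end, so f₁₁ = f₂₂ = 2/EI and f₁₂ = f₂₁ = 1/EI.
Compatibility — zero rotation at each built-in end:
  2 M_A + 1 M_B = 290.7
  1 M_A + 2 M_B = 221.6
Solving the pair gives M_A = 119.9 kN·m and M_B = 50.82 kN·m (hogging).

M_A = 119.9 kN·m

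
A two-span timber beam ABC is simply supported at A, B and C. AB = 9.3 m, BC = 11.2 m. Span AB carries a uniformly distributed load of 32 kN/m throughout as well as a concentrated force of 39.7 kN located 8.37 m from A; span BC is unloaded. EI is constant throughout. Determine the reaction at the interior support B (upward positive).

R_B = 218.2 kN

Release continuity at B by inserting a hinge; the redundant is the internal moment M_B. The primary structure is two simply-supported spans AB and BC.
End slopes at the hinge B, treating each span as simply supported:
  span AB: UDL 32: wL³/(24EI) = 1072/EI
  span AB: point load 39.7 at a = 8.37: Pab(L + a)/(6LEI) = 97.86/EI
  relative rotation θ_0 = (1170 + 0)/EI = 1170/EI
A unit hogging moment at B produces rotation L₁/(3EI) + L₂/(3EI) = 6.833/EI.
Slope continuity at B: θ_0 = M_B·6.833/EI, so M_B = 1170/6.833 = 171.3 kN·m (hogging).
Span AB, ΣM about A with M_B applied at B: R_B^{AB}·9.3 = 1716 + 171.3, so R_B^{AB} = 202.9 kN and R_A = 337.3 − 202.9 = 134.4 kN.
Span BC, ΣM about C: R_B^{BC}·11.2 = 0 + 171.3, so R_B^{BC} = 15.29 kN and R_C = 0 − 15.29 = -15.29 kN.
R_B = 202.9 + 15.29 = 218.2 kN.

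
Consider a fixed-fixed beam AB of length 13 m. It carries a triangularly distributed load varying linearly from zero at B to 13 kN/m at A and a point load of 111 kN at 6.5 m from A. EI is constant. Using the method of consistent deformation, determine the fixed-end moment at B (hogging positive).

M_B = 253.6 kN·m

Release both end moments; the primary structure is a simply-supported span AB with redundants M_A and M_B.
Simple-span end rotations at A and B under the given loads:
  at A: triangular load, peak 13: w₀L³/(45EI) = 634.7/EI
  at B: triangular load, peak 13: 7w₀L³/(360EI) = 555.4/EI
  at A: point load 111 at a = 6.5: Pab(L + b)/(6LEI) = 1172/EI
  at B: point load 111 at a = 6.5: Pab(L + a)/(6LEI) = 1172/EI
  θ_A0 = 1807/EI,  θ_B0 = 1728/EI
Flexibility coefficients: a unit moment at one end gives L/(3EI) there and L/(6EI) at the far end, so f₁₁ = f₂₂ = 4.333/EI and f₁₂ = f₂₁ = 2.167/EI.
Compatibility — zero rotation at each built-in end:
  4.333 M_A + 2.167 M_B = 1807
  2.167 M_A + 4.333 M_B = 1728
Solving the pair gives M_A = 290.2 kN·m and M_B = 253.6 kN·m (hogging).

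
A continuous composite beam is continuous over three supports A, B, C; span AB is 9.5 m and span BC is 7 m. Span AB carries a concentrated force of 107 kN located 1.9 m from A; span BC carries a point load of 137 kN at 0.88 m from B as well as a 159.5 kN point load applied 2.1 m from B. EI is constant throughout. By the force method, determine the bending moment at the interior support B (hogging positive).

Insert a hinge at B; M_B is the redundant, and each span becomes simply supported.
End slopes at the hinge B, treating each span as simply supported:
  span AB: point load 107 at a = 1.9: Pab(L + a)/(6LEI) = 309/EI
  span BC: point load 137 at a = 0.88: Pab(L + b)/(6LEI) = 230.5/EI
  span BC: point load 159.5 at a = 2.1: Pab(L + b)/(6LEI) = 465/EI
  relative rotation θ_0 = (309 + 695.5)/EI = 1005/EI
A unit hogging moment at B produces rotation L₁/(3EI) + L₂/(3EI) = 5.5/EI.
Compatibility: M_B·(L₁+L₂)/(3EI) = θ_0, giving M_B = 182.6 kN·m (hogging).

M_B = 182.6 kN·m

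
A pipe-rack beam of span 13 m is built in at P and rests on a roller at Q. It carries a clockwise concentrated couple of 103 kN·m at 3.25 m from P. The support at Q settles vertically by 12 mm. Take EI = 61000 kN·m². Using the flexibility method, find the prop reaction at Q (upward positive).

R_Q = 4.2 kN

Release the roller at Q. Primary structure: cantilever fixed at P.
Free-end deflection of the primary structure under the applied loading (downward +):
  clockwise couple 103 at a = 3.25: M₀a(2L − a)/(2EI) = 3808/EI
Flexibility coefficient — unit upward force at Q: δ_{QQ} = L³/(3EI) = 732.3/EI.
With EI = 61000 kN·m²: δ_0 = 0.062423 m and δ_{QQ} = 0.012005 m/kN.
Compatibility — the beam at Q must follow the support down by 0.012 m: δ_0 − R_Q·δ_{QQ} = 0.012, so R_Q = (0.062423 − 0.012)/0.012005 = 4.2 kN.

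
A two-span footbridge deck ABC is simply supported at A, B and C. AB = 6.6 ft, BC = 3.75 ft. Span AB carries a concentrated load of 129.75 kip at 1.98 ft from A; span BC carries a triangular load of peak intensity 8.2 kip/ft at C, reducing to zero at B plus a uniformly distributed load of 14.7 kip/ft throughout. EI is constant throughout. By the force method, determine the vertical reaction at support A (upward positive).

Release continuity at B by inserting a hinge; the redundant is the internal moment M_B. The primary structure is two simply-supported spans AB and BC.
End slopes at the hinge B, treating each span as simply supported:
  span AB: point load 129.75 at a = 1.98: Pab(L + a)/(6LEI) = 257.2/EI
  span BC: triangular load, peak 8.2: 7w₀L³/(360EI) = 8.408/EI
  span BC: UDL 14.7: wL³/(24EI) = 32.3/EI
  relative rotation θ_0 = (257.2 + 40.71)/EI = 297.9/EI
A unit hogging moment at B produces rotation L₁/(3EI) + L₂/(3EI) = 3.45/EI.
Slope continuity at B: θ_0 = M_B·3.45/EI, so M_B = 297.9/3.45 = 86.34 kip·ft (hogging).
Span AB, ΣM about A with M_B applied at B: R_B^{AB}·6.6 = 256.9 + 86.34, so R_B^{AB} = 52.01 kip and R_A = 129.8 − 52.01 = 77.74 kip.

R_A = 77.74 kip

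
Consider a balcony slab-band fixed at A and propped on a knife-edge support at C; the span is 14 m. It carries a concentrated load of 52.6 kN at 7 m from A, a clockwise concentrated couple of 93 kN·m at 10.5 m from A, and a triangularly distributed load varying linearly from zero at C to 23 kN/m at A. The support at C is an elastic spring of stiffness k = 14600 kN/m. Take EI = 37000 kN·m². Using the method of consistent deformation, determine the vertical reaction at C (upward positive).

R_C = 57.82 kN

Choose R_C as the redundant. The primary structure is the cantilever fixed at A.
Downward deflection at the released point C due to the loads:
  point load 52.6 at a = 7: Pa²(3L − a)/(6EI) = 15035/EI
  clockwise couple 93 at a = 10.5: M₀a(2L − a)/(2EI) = 8544/EI
  triangular load, peak 23 at the fixed end: w₀L⁴/(30EI) = 29452/EI
  δ_0 = 53031/EI
Tip deflection under a unit load at C: L³/(3EI) = 914.7/EI.
With EI = 37000 kN·m²: δ_0 = 1.4333 m and δ_{CC} = 0.024721 m/kN.
Compatibility — the spring shortens by R_C/k under the reaction it provides: δ_0 − R_C·δ_{CC} = R_C/k. With 1/k = 0.000068 m/kN, R_C = δ_0 / (δ_{CC} + 1/k) = 1.4333 / (0.024721 + 0.000068) = 57.82 kN.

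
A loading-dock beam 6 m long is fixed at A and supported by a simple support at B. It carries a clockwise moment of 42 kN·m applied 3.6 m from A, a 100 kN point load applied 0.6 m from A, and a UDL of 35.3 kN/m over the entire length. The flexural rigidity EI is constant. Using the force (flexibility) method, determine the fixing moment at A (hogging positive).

Take the reaction at B as the redundant and release it; the primary structure is a cantilever fixed at A.
Free-end deflection of the primary structure under the applied loading (downward +):
  clockwise couple 42 at a = 3.6: M₀a(2L − a)/(2EI) = 635/EI
  point load 100 at a = 0.6: Pa²(3L − a)/(6EI) = 104.4/EI
  UDL 35.3: wL⁴/(8EI) = 5719/EI
  δ_0 = 6458/EI
Tip deflection under a unit load at B: L³/(3EI) = 72/EI.
Compatibility at B: δ_0 − R_B·δ_{BB} = 0, so R_B = 6458/72 = 89.69 kN.
Moment equilibrium about A: M_A = Σ(load moments about A) − R_B·L = 737.4 − 89.69×6 = 199.2 kN·m.

M_A = 199.2 kN·m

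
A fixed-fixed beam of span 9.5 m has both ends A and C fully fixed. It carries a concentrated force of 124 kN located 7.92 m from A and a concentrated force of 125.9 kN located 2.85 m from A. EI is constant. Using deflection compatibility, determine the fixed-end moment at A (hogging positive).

M_A = 203 kN·m

Take the two fixed-end moments M_A, M_C as redundants; the released structure is the simple span AC.
Simple-span end rotations at A and C under the given loads:
  at A: point load 124 at a = 7.92: Pab(L + b)/(6LEI) = 301.6/EI
  at C: point load 124 at a = 7.92: Pab(L + a)/(6LEI) = 474.2/EI
  at A: point load 125.9 at a = 2.85: Pab(L + b)/(6LEI) = 676.1/EI
  at C: point load 125.9 at a = 2.85: Pab(L + a)/(6LEI) = 517/EI
  θ_A0 = 977.7/EI,  θ_C0 = 991.2/EI
Flexibility coefficients: a unit moment at one end gives L/(3EI) there and L/(6EI) at the far end, so f₁₁ = f₂₂ = 3.167/EI and f₁₂ = f₂₁ = 1.583/EI.
Compatibility — zero rotation at each built-in end:
  3.167 M_A + 1.583 M_C = 977.7
  1.583 M_A + 3.167 M_C = 991.2
Solving the pair gives M_A = 203 kN·m and M_C = 211.5 kN·m (hogging).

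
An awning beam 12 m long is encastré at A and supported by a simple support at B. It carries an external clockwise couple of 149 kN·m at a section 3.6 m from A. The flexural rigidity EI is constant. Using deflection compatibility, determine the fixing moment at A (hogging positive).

M_A = 35.02 kN·m

Release the roller at B. Primary structure: cantilever fixed at A.
Downward deflection at the released point B due to the loads:
  clockwise couple 149 at a = 3.6: M₀a(2L − a)/(2EI) = 5471/EI
Tip deflection under a unit load at B: L³/(3EI) = 576/EI.
Compatibility at B: δ_0 − R_B·δ_{BB} = 0, so R_B = 5471/576 = 9.499 kN.
Moment equilibrium about A: M_A = Σ(load moments about A) − R_B·L = 149 − 9.499×12 = 35.02 kN·m.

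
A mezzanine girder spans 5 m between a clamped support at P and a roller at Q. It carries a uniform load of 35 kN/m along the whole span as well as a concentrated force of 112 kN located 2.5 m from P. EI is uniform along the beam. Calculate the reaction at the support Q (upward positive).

Choose R_Q as the redundant. The primary structure is the cantilever fixed at P.
Free-end deflection of the primary structure under the applied loading (downward +):
  UDL 35: wL⁴/(8EI) = 2734/EI
  point load 112 at a = 2.5: Pa²(3L − a)/(6EI) = 1458/EI
  δ_0 = 4193/EI
Flexibility coefficient — unit upward force at Q: δ_{QQ} = L³/(3EI) = 41.67/EI.
Compatibility at Q: δ_0 − R_Q·δ_{QQ} = 0, so R_Q = 4193/41.67 = 100.6 kN.

R_Q = 100.6 kN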